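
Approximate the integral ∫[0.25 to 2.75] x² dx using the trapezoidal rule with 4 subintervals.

f(x) = x²
a = 0.25, b = 2.75, n = 4
h = (b - a)/n = 0.625000

Trapezoidal rule: (h/2)[f(x₀) + 2f(x₁) + 2f(x₂) + ... + f(xₙ)]

x_0 = 0.2500, f(x_0) = 0.062500, coefficient = 1
x_1 = 0.8750, f(x_1) = 0.765625, coefficient = 2
x_2 = 1.5000, f(x_2) = 2.250000, coefficient = 2
x_3 = 2.1250, f(x_3) = 4.515625, coefficient = 2
x_4 = 2.7500, f(x_4) = 7.562500, coefficient = 1

I ≈ (0.625000/2) × 22.687500 = 7.089844
Exact value: 6.927083
Error: 0.162760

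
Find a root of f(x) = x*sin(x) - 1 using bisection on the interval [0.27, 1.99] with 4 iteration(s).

f(x) = x*sin(x) - 1
Initial interval: [0.27, 1.99]

Iteration 1:
  c_1 = (0.270000 + 1.990000)/2 = 1.130000
  f(c_1) = f(1.130000) = 0.021986
  f(a) × f(c) < 0, new interval: [0.270000, 1.130000]
Iteration 2:
  c_2 = (0.270000 + 1.130000)/2 = 0.700000
  f(c_2) = f(0.700000) = -0.549048
  f(a) × f(c) ≥ 0, new interval: [0.700000, 1.130000]
Iteration 3:
  c_3 = (0.700000 + 1.130000)/2 = 0.915000
  f(c_3) = f(0.915000) = -0.274805
  f(a) × f(c) ≥ 0, new interval: [0.915000, 1.130000]
Iteration 4:
  c_4 = (0.915000 + 1.130000)/2 = 1.022500
  f(c_4) = f(1.022500) = -0.127384
  f(a) × f(c) ≥ 0, new interval: [1.022500, 1.130000]

After 4 iteration(s), the approximation is c_4 = 1.022500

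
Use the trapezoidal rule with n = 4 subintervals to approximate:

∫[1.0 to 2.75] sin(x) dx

f(x) = sin(x)
a = 1.0, b = 2.75, n = 4
h = (b - a)/n = 0.437500

Trapezoidal rule: (h/2)[f(x₀) + 2f(x₁) + 2f(x₂) + ... + f(xₙ)]

x_0 = 1.0000, f(x_0) = 0.841471, coefficient = 1
x_1 = 1.4375, f(x_1) = 0.991129, coefficient = 2
x_2 = 1.8750, f(x_2) = 0.954086, coefficient = 2
x_3 = 2.3125, f(x_3) = 0.737319, coefficient = 2
x_4 = 2.7500, f(x_4) = 0.381661, coefficient = 1

I ≈ (0.437500/2) × 6.588199 = 1.441169
Exact value: 1.464605
Error: 0.023436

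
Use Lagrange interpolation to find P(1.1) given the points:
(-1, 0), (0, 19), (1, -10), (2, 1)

Lagrange interpolation formula:
P(x) = Σ yᵢ × Lᵢ(x)
where Lᵢ(x) = Π_{j≠i} (x - xⱼ)/(xᵢ - xⱼ)

L_0(1.1) = (1.1 - 0)/(-1 - 0) × (1.1 - 1)/(-1 - 1) × (1.1 - 2)/(-1 - 2) = 0.016500
L_1(1.1) = (1.1 - (-1))/(0 - (-1)) × (1.1 - 1)/(0 - 1) × (1.1 - 2)/(0 - 2) = -0.094500
L_2(1.1) = (1.1 - (-1))/(1 - (-1)) × (1.1 - 0)/(1 - 0) × (1.1 - 2)/(1 - 2) = 1.039500
L_3(1.1) = (1.1 - (-1))/(2 - (-1)) × (1.1 - 0)/(2 - 0) × (1.1 - 1)/(2 - 1) = 0.038500

P(1.1) = 0×L_0(1.1) + 19×L_1(1.1) + (-10)×L_2(1.1) + 1×L_3(1.1)
P(1.1) = -12.152000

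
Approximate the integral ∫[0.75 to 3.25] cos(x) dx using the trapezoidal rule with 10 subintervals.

f(x) = cos(x)
a = 0.75, b = 3.25, n = 10
h = (b - a)/n = 0.250000

Trapezoidal rule: (h/2)[f(x₀) + 2f(x₁) + 2f(x₂) + ... + f(xₙ)]

x_0 = 0.7500, f(x_0) = 0.731689, coefficient = 1
x_1 = 1.0000, f(x_1) = 0.540302, coefficient = 2
x_2 = 1.2500, f(x_2) = 0.315322, coefficient = 2
x_3 = 1.5000, f(x_3) = 0.070737, coefficient = 2
x_4 = 1.7500, f(x_4) = -0.178246, coefficient = 2
x_5 = 2.0000, f(x_5) = -0.416147, coefficient = 2
x_6 = 2.2500, f(x_6) = -0.628174, coefficient = 2
x_7 = 2.5000, f(x_7) = -0.801144, coefficient = 2
x_8 = 2.7500, f(x_8) = -0.924302, coefficient = 2
x_9 = 3.0000, f(x_9) = -0.989992, coefficient = 2
x_10 = 3.2500, f(x_10) = -0.994130, coefficient = 1

I ≈ (0.250000/2) × -6.285727 = -0.785716
Exact value: -0.789834
Error: 0.004118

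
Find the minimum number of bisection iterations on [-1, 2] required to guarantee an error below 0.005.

We need (b-a)/2^n ≤ 0.005
(2 - (-1))/2^n ≤ 0.005
3/2^n ≤ 0.005
2^n ≥ 600
n ≥ log₂(600) = 9.23
n ≥ 10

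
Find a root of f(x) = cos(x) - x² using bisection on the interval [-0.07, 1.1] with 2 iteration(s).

f(x) = cos(x) - x²
Initial interval: [-0.07, 1.1]

Iteration 1:
  c_1 = (-0.070000 + 1.100000)/2 = 0.515000
  f(c_1) = f(0.515000) = 0.605068
  f(a) × f(c) ≥ 0, new interval: [0.515000, 1.100000]
Iteration 2:
  c_2 = (0.515000 + 1.100000)/2 = 0.807500
  f(c_2) = f(0.807500) = 0.039251
  f(a) × f(c) ≥ 0, new interval: [0.807500, 1.100000]

After 2 iteration(s), the approximation is c_2 = 0.807500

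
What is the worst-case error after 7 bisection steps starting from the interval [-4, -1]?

Bisection error bound: |error| ≤ (b-a)/2^n
|error| ≤ (-1 - (-4))/2^7 = 3/2^7
|error| ≤ 0.0234375000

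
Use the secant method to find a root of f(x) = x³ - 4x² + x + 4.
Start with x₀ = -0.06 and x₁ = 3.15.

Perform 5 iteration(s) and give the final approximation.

f(x) = x³ - 4x² + x + 4
x₀ = -0.06, x₁ = 3.15

Secant formula: x_{n+1} = x_n - f(x_n)(x_n - x_{n-1})/(f(x_n) - f(x_{n-1}))

Iteration 1:
  f(-0.060000) = 3.925384
  f(3.150000) = -1.284125
  x_2 = 3.150000 - (-1.284125)×(3.150000 - (-0.060000))/(-1.284125 - 3.925384)
       = 2.358747
Iteration 2:
  f(3.150000) = -1.284125
  f(2.358747) = -2.772671
  x_3 = 2.358747 - (-2.772671)×(2.358747 - 3.150000)/(-2.772671 - (-1.284125))
       = 3.832591
Iteration 3:
  f(2.358747) = -2.772671
  f(3.832591) = 5.373560
  x_4 = 3.832591 - 5.373560×(3.832591 - 2.358747)/(5.373560 - (-2.772671))
       = 2.860388
Iteration 4:
  f(3.832591) = 5.373560
  f(2.860388) = -2.463712
  x_5 = 2.860388 - (-2.463712)×(2.860388 - 3.832591)/(-2.463712 - 5.373560)
       = 3.166008
Iteration 5:
  f(2.860388) = -2.463712
  f(3.166008) = -1.193599
  x_6 = 3.166008 - (-1.193599)×(3.166008 - 2.860388)/(-1.193599 - (-2.463712))
       = 3.453217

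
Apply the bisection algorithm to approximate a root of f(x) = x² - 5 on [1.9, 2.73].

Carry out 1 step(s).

f(x) = x² - 5
Initial interval: [1.9, 2.73]

Iteration 1:
  c_1 = (1.900000 + 2.730000)/2 = 2.315000
  f(c_1) = f(2.315000) = 0.359225
  f(a) × f(c) < 0, new interval: [1.900000, 2.315000]

After 1 iteration(s), the approximation is c_1 = 2.315000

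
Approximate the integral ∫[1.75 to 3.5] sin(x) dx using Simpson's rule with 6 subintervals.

f(x) = sin(x)
a = 1.75, b = 3.5, n = 6
h = (b - a)/n = 0.291667

Simpson's rule: (h/3)[f(x₀) + 4f(x₁) + 2f(x₂) + ... + f(xₙ)]

x_0 = 1.7500, f(x_0) = 0.983986, coefficient = 1
x_1 = 2.0417, f(x_1) = 0.891174, coefficient = 4
x_2 = 2.3333, f(x_2) = 0.723086, coefficient = 2
x_3 = 2.6250, f(x_3) = 0.493920, coefficient = 4
x_4 = 2.9167, f(x_4) = 0.223034, coefficient = 2
x_5 = 3.2083, f(x_5) = -0.066691, coefficient = 4
x_6 = 3.5000, f(x_6) = -0.350783, coefficient = 1

I ≈ (0.291667/3) × 7.799055 = 0.758241
Exact value: 0.758211
Error: 0.000031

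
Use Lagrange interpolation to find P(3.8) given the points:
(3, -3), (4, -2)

Lagrange interpolation formula:
P(x) = Σ yᵢ × Lᵢ(x)
where Lᵢ(x) = Π_{j≠i} (x - xⱼ)/(xᵢ - xⱼ)

L_0(3.8) = (3.8 - 4)/(3 - 4) = 0.200000
L_1(3.8) = (3.8 - 3)/(4 - 3) = 0.800000

P(3.8) = (-3)×L_0(3.8) + (-2)×L_1(3.8)
P(3.8) = -2.200000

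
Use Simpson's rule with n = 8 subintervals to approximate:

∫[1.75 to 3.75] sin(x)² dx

f(x) = sin(x)²
a = 1.75, b = 3.75, n = 8
h = (b - a)/n = 0.250000

Simpson's rule: (h/3)[f(x₀) + 4f(x₁) + 2f(x₂) + ... + f(xₙ)]

x_0 = 1.7500, f(x_0) = 0.968228, coefficient = 1
x_1 = 2.0000, f(x_1) = 0.826822, coefficient = 4
x_2 = 2.2500, f(x_2) = 0.605398, coefficient = 2
x_3 = 2.5000, f(x_3) = 0.358169, coefficient = 4
x_4 = 2.7500, f(x_4) = 0.145665, coefficient = 2
x_5 = 3.0000, f(x_5) = 0.019915, coefficient = 4
x_6 = 3.2500, f(x_6) = 0.011706, coefficient = 2
x_7 = 3.5000, f(x_7) = 0.123049, coefficient = 4
x_8 = 3.7500, f(x_8) = 0.326682, coefficient = 1

I ≈ (0.250000/3) × 8.132267 = 0.677689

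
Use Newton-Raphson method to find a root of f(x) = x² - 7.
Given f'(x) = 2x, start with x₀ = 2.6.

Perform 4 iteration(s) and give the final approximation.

f(x) = x² - 7
f'(x) = 2x
x₀ = 2.6

Newton-Raphson formula: x_{n+1} = x_n - f(x_n)/f'(x_n)

Iteration 1:
  f(2.600000) = -0.240000
  f'(2.600000) = 5.200000
  x_1 = 2.600000 - (-0.240000)/5.200000 = 2.646154
Iteration 2:
  f(2.646154) = 0.002130
  f'(2.646154) = 5.292308
  x_2 = 2.646154 - 0.002130/5.292308 = 2.645751
Iteration 3:
  f(2.645751) = 0.000000
  f'(2.645751) = 5.291503
  x_3 = 2.645751 - 0.000000/5.291503 = 2.645751
Iteration 4:
  f(2.645751) = 0.000000
  f'(2.645751) = 5.291503
  x_4 = 2.645751 - 0.000000/5.291503 = 2.645751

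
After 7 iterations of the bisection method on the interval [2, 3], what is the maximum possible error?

Bisection error bound: |error| ≤ (b-a)/2^n
|error| ≤ (3 - 2)/2^7 = 1/2^7
|error| ≤ 0.0078125000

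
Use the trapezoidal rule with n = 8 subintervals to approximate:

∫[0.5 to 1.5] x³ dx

f(x) = x³
a = 0.5, b = 1.5, n = 8
h = (b - a)/n = 0.125000

Trapezoidal rule: (h/2)[f(x₀) + 2f(x₁) + 2f(x₂) + ... + f(xₙ)]

x_0 = 0.5000, f(x_0) = 0.125000, coefficient = 1
x_1 = 0.6250, f(x_1) = 0.244141, coefficient = 2
x_2 = 0.7500, f(x_2) = 0.421875, coefficient = 2
x_3 = 0.8750, f(x_3) = 0.669922, coefficient = 2
x_4 = 1.0000, f(x_4) = 1.000000, coefficient = 2
x_5 = 1.1250, f(x_5) = 1.423828, coefficient = 2
x_6 = 1.2500, f(x_6) = 1.953125, coefficient = 2
x_7 = 1.3750, f(x_7) = 2.599609, coefficient = 2
x_8 = 1.5000, f(x_8) = 3.375000, coefficient = 1

I ≈ (0.125000/2) × 20.125000 = 1.257812
Exact value: 1.250000
Error: 0.007812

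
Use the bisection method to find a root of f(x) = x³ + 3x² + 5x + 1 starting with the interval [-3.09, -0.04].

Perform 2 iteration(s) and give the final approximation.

f(x) = x³ + 3x² + 5x + 1
Initial interval: [-3.09, -0.04]

Iteration 1:
  c_1 = (-3.090000 + (-0.040000))/2 = -1.565000
  f(c_1) = f(-1.565000) = -3.310362
  f(a) × f(c) ≥ 0, new interval: [-1.565000, -0.040000]
Iteration 2:
  c_2 = (-1.565000 + (-0.040000))/2 = -0.802500
  f(c_2) = f(-0.802500) = -1.597296
  f(a) × f(c) ≥ 0, new interval: [-0.802500, -0.040000]

After 2 iteration(s), the approximation is c_2 = -0.802500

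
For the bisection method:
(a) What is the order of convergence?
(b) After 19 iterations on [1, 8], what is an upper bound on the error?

(a) Bisection has linear (order 1) convergence; the error is halved each step.

(b) Error bound = (b-a)/2^n = (8 - 1)/2^{19}
    = 7/2^{19}

(a) 1 (linear); (b) error ≤ 1.34e-05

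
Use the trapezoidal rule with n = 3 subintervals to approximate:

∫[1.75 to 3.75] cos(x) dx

f(x) = cos(x)
a = 1.75, b = 3.75, n = 3
h = (b - a)/n = 0.666667

Trapezoidal rule: (h/2)[f(x₀) + 2f(x₁) + 2f(x₂) + ... + f(xₙ)]

x_0 = 1.7500, f(x_0) = -0.178246, coefficient = 1
x_1 = 2.4167, f(x_1) = -0.748549, coefficient = 2
x_2 = 3.0833, f(x_2) = -0.998303, coefficient = 2
x_3 = 3.7500, f(x_3) = -0.820559, coefficient = 1

I ≈ (0.666667/2) × -4.492509 = -1.497503
Exact value: -1.555547
Error: 0.058044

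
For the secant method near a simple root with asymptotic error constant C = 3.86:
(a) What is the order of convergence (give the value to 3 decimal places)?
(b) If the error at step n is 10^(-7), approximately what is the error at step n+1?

(a) Secant method has superlinear convergence with order φ = (1+√5)/2 ≈ 1.618.
    This means |e_{n+1}| ≈ C|e_n|^1.618.

(b) With |e_n| = 10^(-7) and C = 3.86:
    |e_{n+1}| ≈ 3.86 × (10^(-7))^1.618 = 3.86 × 10^(-11.33)

(a) ≈ 1.618 (golden ratio); (b) |e_{n+1}| ≈ 1.821e-11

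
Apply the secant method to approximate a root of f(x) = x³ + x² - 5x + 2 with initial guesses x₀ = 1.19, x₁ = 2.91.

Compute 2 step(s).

f(x) = x³ + x² - 5x + 2
x₀ = 1.19, x₁ = 2.91

Secant formula: x_{n+1} = x_n - f(x_n)(x_n - x_{n-1})/(f(x_n) - f(x_{n-1}))

Iteration 1:
  f(1.190000) = -0.848741
  f(2.910000) = 20.560271
  x_2 = 2.910000 - 20.560271×(2.910000 - 1.190000)/(20.560271 - (-0.848741))
       = 1.258188
Iteration 2:
  f(2.910000) = 20.560271
  f(1.258188) = -0.716145
  x_3 = 1.258188 - (-0.716145)×(1.258188 - 2.910000)/(-0.716145 - 20.560271)
       = 1.313786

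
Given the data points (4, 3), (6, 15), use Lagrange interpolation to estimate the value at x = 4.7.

Lagrange interpolation formula:
P(x) = Σ yᵢ × Lᵢ(x)
where Lᵢ(x) = Π_{j≠i} (x - xⱼ)/(xᵢ - xⱼ)

L_0(4.7) = (4.7 - 6)/(4 - 6) = 0.650000
L_1(4.7) = (4.7 - 4)/(6 - 4) = 0.350000

P(4.7) = 3×L_0(4.7) + 15×L_1(4.7)
P(4.7) = 7.200000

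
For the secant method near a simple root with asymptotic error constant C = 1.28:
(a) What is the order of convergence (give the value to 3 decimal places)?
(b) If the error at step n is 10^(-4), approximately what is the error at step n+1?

(a) Secant method has superlinear convergence with order φ = (1+√5)/2 ≈ 1.618.
    This means |e_{n+1}| ≈ C|e_n|^1.618.

(b) With |e_n| = 10^(-4) and C = 1.28:
    |e_{n+1}| ≈ 1.28 × (10^(-4))^1.618 = 1.28 × 10^(-6.47)

(a) ≈ 1.618 (golden ratio); (b) |e_{n+1}| ≈ 4.316e-07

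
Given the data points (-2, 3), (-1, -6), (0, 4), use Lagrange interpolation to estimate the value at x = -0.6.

Lagrange interpolation formula:
P(x) = Σ yᵢ × Lᵢ(x)
where Lᵢ(x) = Π_{j≠i} (x - xⱼ)/(xᵢ - xⱼ)

L_0(-0.6) = (-0.6 - (-1))/(-2 - (-1)) × (-0.6 - 0)/(-2 - 0) = -0.120000
L_1(-0.6) = (-0.6 - (-2))/(-1 - (-2)) × (-0.6 - 0)/(-1 - 0) = 0.840000
L_2(-0.6) = (-0.6 - (-2))/(0 - (-2)) × (-0.6 - (-1))/(0 - (-1)) = 0.280000

P(-0.6) = 3×L_0(-0.6) + (-6)×L_1(-0.6) + 4×L_2(-0.6)
P(-0.6) = -4.280000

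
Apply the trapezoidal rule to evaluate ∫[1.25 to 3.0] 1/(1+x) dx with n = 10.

f(x) = 1/(1+x)
a = 1.25, b = 3.0, n = 10
h = (b - a)/n = 0.175000

Trapezoidal rule: (h/2)[f(x₀) + 2f(x₁) + 2f(x₂) + ... + f(xₙ)]

x_0 = 1.2500, f(x_0) = 0.444444, coefficient = 1
x_1 = 1.4250, f(x_1) = 0.412371, coefficient = 2
x_2 = 1.6000, f(x_2) = 0.384615, coefficient = 2
x_3 = 1.7750, f(x_3) = 0.360360, coefficient = 2
x_4 = 1.9500, f(x_4) = 0.338983, coefficient = 2
x_5 = 2.1250, f(x_5) = 0.320000, coefficient = 2
x_6 = 2.3000, f(x_6) = 0.303030, coefficient = 2
x_7 = 2.4750, f(x_7) = 0.287770, coefficient = 2
x_8 = 2.6500, f(x_8) = 0.273973, coefficient = 2
x_9 = 2.8250, f(x_9) = 0.261438, coefficient = 2
x_10 = 3.0000, f(x_10) = 0.250000, coefficient = 1

I ≈ (0.175000/2) × 6.579526 = 0.575708
Exact value: 0.575364
Error: 0.000344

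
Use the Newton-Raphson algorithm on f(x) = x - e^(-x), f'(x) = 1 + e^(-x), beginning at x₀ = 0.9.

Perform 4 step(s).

f(x) = x - e^(-x)
f'(x) = 1 + e^(-x)
x₀ = 0.9

Newton-Raphson formula: x_{n+1} = x_n - f(x_n)/f'(x_n)

Iteration 1:
  f(0.900000) = 0.493430
  f'(0.900000) = 1.406570
  x_1 = 0.900000 - 0.493430/1.406570 = 0.549196
Iteration 2:
  f(0.549196) = -0.028218
  f'(0.549196) = 1.577414
  x_2 = 0.549196 - (-0.028218)/1.577414 = 0.567085
Iteration 3:
  f(0.567085) = -0.000092
  f'(0.567085) = 1.567177
  x_3 = 0.567085 - (-0.000092)/1.567177 = 0.567143
Iteration 4:
  f(0.567143) = 0.000000
  f'(0.567143) = 1.567143
  x_4 = 0.567143 - 0.000000/1.567143 = 0.567143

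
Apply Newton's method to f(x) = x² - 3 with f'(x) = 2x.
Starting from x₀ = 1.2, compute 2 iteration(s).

f(x) = x² - 3
f'(x) = 2x
x₀ = 1.2

Newton-Raphson formula: x_{n+1} = x_n - f(x_n)/f'(x_n)

Iteration 1:
  f(1.200000) = -1.560000
  f'(1.200000) = 2.400000
  x_1 = 1.200000 - (-1.560000)/2.400000 = 1.850000
Iteration 2:
  f(1.850000) = 0.422500
  f'(1.850000) = 3.700000
  x_2 = 1.850000 - 0.422500/3.700000 = 1.735811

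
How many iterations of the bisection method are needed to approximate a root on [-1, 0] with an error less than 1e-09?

We need (b-a)/2^n ≤ 1e-09
(0 - (-1))/2^n ≤ 1e-09
1/2^n ≤ 1e-09
2^n ≥ 1000000000
n ≥ log₂(1000000000) = 29.90
n ≥ 30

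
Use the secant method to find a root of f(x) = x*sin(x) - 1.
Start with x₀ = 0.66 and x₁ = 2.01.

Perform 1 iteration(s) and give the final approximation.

f(x) = x*sin(x) - 1
x₀ = 0.66, x₁ = 2.01

Secant formula: x_{n+1} = x_n - f(x_n)(x_n - x_{n-1})/(f(x_n) - f(x_{n-1}))

Iteration 1:
  f(0.660000) = -0.595343
  f(2.010000) = 0.819232
  x_2 = 2.010000 - 0.819232×(2.010000 - 0.660000)/(0.819232 - (-0.595343))
       = 1.228166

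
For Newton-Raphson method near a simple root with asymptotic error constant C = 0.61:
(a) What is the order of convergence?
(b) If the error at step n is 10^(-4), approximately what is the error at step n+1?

(a) Newton-Raphson has quadratic (order 2) convergence near simple roots.
    This means |e_{n+1}| ≈ C|e_n|².

(b) With |e_n| = 10^(-4) and C = 0.61:
    |e_{n+1}| ≈ 0.61 × (10^(-4))² = 0.61 × 10^(-8)

(a) 2 (quadratic); (b) |e_{n+1}| ≈ 6.100e-09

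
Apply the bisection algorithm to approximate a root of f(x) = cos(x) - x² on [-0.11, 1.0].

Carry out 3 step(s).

f(x) = cos(x) - x²
Initial interval: [-0.11, 1.0]

Iteration 1:
  c_1 = (-0.110000 + 1.000000)/2 = 0.445000
  f(c_1) = f(0.445000) = 0.704586
  f(a) × f(c) ≥ 0, new interval: [0.445000, 1.000000]
Iteration 2:
  c_2 = (0.445000 + 1.000000)/2 = 0.722500
  f(c_2) = f(0.722500) = 0.228149
  f(a) × f(c) ≥ 0, new interval: [0.722500, 1.000000]
Iteration 3:
  c_3 = (0.722500 + 1.000000)/2 = 0.861250
  f(c_3) = f(0.861250) = -0.090262
  f(a) × f(c) < 0, new interval: [0.722500, 0.861250]

After 3 iteration(s), the approximation is c_3 = 0.861250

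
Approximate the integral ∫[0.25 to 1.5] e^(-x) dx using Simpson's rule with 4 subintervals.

f(x) = e^(-x)
a = 0.25, b = 1.5, n = 4
h = (b - a)/n = 0.312500

Simpson's rule: (h/3)[f(x₀) + 4f(x₁) + 2f(x₂) + ... + f(xₙ)]

x_0 = 0.2500, f(x_0) = 0.778801, coefficient = 1
x_1 = 0.5625, f(x_1) = 0.569783, coefficient = 4
x_2 = 0.8750, f(x_2) = 0.416862, coefficient = 2
x_3 = 1.1875, f(x_3) = 0.304983, coefficient = 4
x_4 = 1.5000, f(x_4) = 0.223130, coefficient = 1

I ≈ (0.312500/3) × 5.334717 = 0.555700
Exact value: 0.555671
Error: 0.000029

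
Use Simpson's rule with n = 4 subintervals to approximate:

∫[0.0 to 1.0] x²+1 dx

f(x) = x²+1
a = 0.0, b = 1.0, n = 4
h = (b - a)/n = 0.250000

Simpson's rule: (h/3)[f(x₀) + 4f(x₁) + 2f(x₂) + ... + f(xₙ)]

x_0 = 0.0000, f(x_0) = 1.000000, coefficient = 1
x_1 = 0.2500, f(x_1) = 1.062500, coefficient = 4
x_2 = 0.5000, f(x_2) = 1.250000, coefficient = 2
x_3 = 0.7500, f(x_3) = 1.562500, coefficient = 4
x_4 = 1.0000, f(x_4) = 2.000000, coefficient = 1

I ≈ (0.250000/3) × 16.000000 = 1.333333
Exact value: 1.333333
Error: 0.000000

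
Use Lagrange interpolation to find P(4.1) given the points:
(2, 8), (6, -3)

Lagrange interpolation formula:
P(x) = Σ yᵢ × Lᵢ(x)
where Lᵢ(x) = Π_{j≠i} (x - xⱼ)/(xᵢ - xⱼ)

L_0(4.1) = (4.1 - 6)/(2 - 6) = 0.475000
L_1(4.1) = (4.1 - 2)/(6 - 2) = 0.525000

P(4.1) = 8×L_0(4.1) + (-3)×L_1(4.1)
P(4.1) = 2.225000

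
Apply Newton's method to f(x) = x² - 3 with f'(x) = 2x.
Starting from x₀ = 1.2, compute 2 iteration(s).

f(x) = x² - 3
f'(x) = 2x
x₀ = 1.2

Newton-Raphson formula: x_{n+1} = x_n - f(x_n)/f'(x_n)

Iteration 1:
  f(1.200000) = -1.560000
  f'(1.200000) = 2.400000
  x_1 = 1.200000 - (-1.560000)/2.400000 = 1.850000
Iteration 2:
  f(1.850000) = 0.422500
  f'(1.850000) = 3.700000
  x_2 = 1.850000 - 0.422500/3.700000 = 1.735811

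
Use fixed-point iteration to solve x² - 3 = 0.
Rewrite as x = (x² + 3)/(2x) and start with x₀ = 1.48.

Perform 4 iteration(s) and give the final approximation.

Equation: x² - 3 = 0
Fixed-point form: x = (x² + 3)/(2x)
x₀ = 1.48

x_1 = g(1.480000) = 1.753514
x_2 = g(1.753514) = 1.732182
x_3 = g(1.732182) = 1.732051
x_4 = g(1.732051) = 1.732051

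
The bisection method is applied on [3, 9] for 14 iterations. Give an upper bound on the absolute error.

Bisection error bound: |error| ≤ (b-a)/2^n
|error| ≤ (9 - 3)/2^14 = 6/2^14
|error| ≤ 0.0003662109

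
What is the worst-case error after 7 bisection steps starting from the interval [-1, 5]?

Bisection error bound: |error| ≤ (b-a)/2^n
|error| ≤ (5 - (-1))/2^7 = 6/2^7
|error| ≤ 0.0468750000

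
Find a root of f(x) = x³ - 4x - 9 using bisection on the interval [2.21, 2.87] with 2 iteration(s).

f(x) = x³ - 4x - 9
Initial interval: [2.21, 2.87]

Iteration 1:
  c_1 = (2.210000 + 2.870000)/2 = 2.540000
  f(c_1) = f(2.540000) = -2.772936
  f(a) × f(c) ≥ 0, new interval: [2.540000, 2.870000]
Iteration 2:
  c_2 = (2.540000 + 2.870000)/2 = 2.705000
  f(c_2) = f(2.705000) = -0.027447
  f(a) × f(c) ≥ 0, new interval: [2.705000, 2.870000]

After 2 iteration(s), the approximation is c_2 = 2.705000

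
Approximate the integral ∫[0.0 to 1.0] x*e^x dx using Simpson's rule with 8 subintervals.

f(x) = x*e^x
a = 0.0, b = 1.0, n = 8
h = (b - a)/n = 0.125000

Simpson's rule: (h/3)[f(x₀) + 4f(x₁) + 2f(x₂) + ... + f(xₙ)]

x_0 = 0.0000, f(x_0) = 0.000000, coefficient = 1
x_1 = 0.1250, f(x_1) = 0.141644, coefficient = 4
x_2 = 0.2500, f(x_2) = 0.321006, coefficient = 2
x_3 = 0.3750, f(x_3) = 0.545622, coefficient = 4
x_4 = 0.5000, f(x_4) = 0.824361, coefficient = 2
x_5 = 0.6250, f(x_5) = 1.167654, coefficient = 4
x_6 = 0.7500, f(x_6) = 1.587750, coefficient = 2
x_7 = 0.8750, f(x_7) = 2.099016, coefficient = 4
x_8 = 1.0000, f(x_8) = 2.718282, coefficient = 1

I ≈ (0.125000/3) × 24.000256 = 1.000011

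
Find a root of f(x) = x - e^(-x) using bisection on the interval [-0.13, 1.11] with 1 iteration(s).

f(x) = x - e^(-x)
Initial interval: [-0.13, 1.11]

Iteration 1:
  c_1 = (-0.130000 + 1.110000)/2 = 0.490000
  f(c_1) = f(0.490000) = -0.122626
  f(a) × f(c) ≥ 0, new interval: [0.490000, 1.110000]

After 1 iteration(s), the approximation is c_1 = 0.490000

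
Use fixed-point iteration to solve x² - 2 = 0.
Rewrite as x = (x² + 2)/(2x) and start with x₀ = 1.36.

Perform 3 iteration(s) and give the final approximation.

Equation: x² - 2 = 0
Fixed-point form: x = (x² + 2)/(2x)
x₀ = 1.36

x_1 = g(1.360000) = 1.415294
x_2 = g(1.415294) = 1.414214
x_3 = g(1.414214) = 1.414214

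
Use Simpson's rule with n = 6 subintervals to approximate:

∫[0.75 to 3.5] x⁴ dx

f(x) = x⁴
a = 0.75, b = 3.5, n = 6
h = (b - a)/n = 0.458333

Simpson's rule: (h/3)[f(x₀) + 4f(x₁) + 2f(x₂) + ... + f(xₙ)]

x_0 = 0.7500, f(x_0) = 0.316406, coefficient = 1
x_1 = 1.2083, f(x_1) = 2.131803, coefficient = 4
x_2 = 1.6667, f(x_2) = 7.716049, coefficient = 2
x_3 = 2.1250, f(x_3) = 20.390869, coefficient = 4
x_4 = 2.5833, f(x_4) = 44.537085, coefficient = 2
x_5 = 3.0417, f(x_5) = 85.594621, coefficient = 4
x_6 = 3.5000, f(x_6) = 150.062500, coefficient = 1

I ≈ (0.458333/3) × 687.354348 = 105.012470
Exact value: 104.996289
Error: 0.016181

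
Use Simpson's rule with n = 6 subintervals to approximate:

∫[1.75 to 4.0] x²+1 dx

f(x) = x²+1
a = 1.75, b = 4.0, n = 6
h = (b - a)/n = 0.375000

Simpson's rule: (h/3)[f(x₀) + 4f(x₁) + 2f(x₂) + ... + f(xₙ)]

x_0 = 1.7500, f(x_0) = 4.062500, coefficient = 1
x_1 = 2.1250, f(x_1) = 5.515625, coefficient = 4
x_2 = 2.5000, f(x_2) = 7.250000, coefficient = 2
x_3 = 2.8750, f(x_3) = 9.265625, coefficient = 4
x_4 = 3.2500, f(x_4) = 11.562500, coefficient = 2
x_5 = 3.6250, f(x_5) = 14.140625, coefficient = 4
x_6 = 4.0000, f(x_6) = 17.000000, coefficient = 1

I ≈ (0.375000/3) × 174.375000 = 21.796875
Exact value: 21.796875
Error: 0.000000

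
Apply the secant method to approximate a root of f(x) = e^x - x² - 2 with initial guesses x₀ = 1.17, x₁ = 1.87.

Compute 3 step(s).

f(x) = e^x - x² - 2
x₀ = 1.17, x₁ = 1.87

Secant formula: x_{n+1} = x_n - f(x_n)(x_n - x_{n-1})/(f(x_n) - f(x_{n-1}))

Iteration 1:
  f(1.170000) = -0.146907
  f(1.870000) = 0.991396
  x_2 = 1.870000 - 0.991396×(1.870000 - 1.170000)/(0.991396 - (-0.146907))
       = 1.260341
Iteration 2:
  f(1.870000) = 0.991396
  f(1.260341) = -0.061836
  x_3 = 1.260341 - (-0.061836)×(1.260341 - 1.870000)/(-0.061836 - 0.991396)
       = 1.296134
Iteration 3:
  f(1.260341) = -0.061836
  f(1.296134) = -0.024825
  x_4 = 1.296134 - (-0.024825)×(1.296134 - 1.260341)/(-0.024825 - (-0.061836))
       = 1.320142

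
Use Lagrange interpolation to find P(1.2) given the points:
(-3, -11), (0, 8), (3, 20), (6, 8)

Lagrange interpolation formula:
P(x) = Σ yᵢ × Lᵢ(x)
where Lᵢ(x) = Π_{j≠i} (x - xⱼ)/(xᵢ - xⱼ)

L_0(1.2) = (1.2 - 0)/(-3 - 0) × (1.2 - 3)/(-3 - 3) × (1.2 - 6)/(-3 - 6) = -0.064000
L_1(1.2) = (1.2 - (-3))/(0 - (-3)) × (1.2 - 3)/(0 - 3) × (1.2 - 6)/(0 - 6) = 0.672000
L_2(1.2) = (1.2 - (-3))/(3 - (-3)) × (1.2 - 0)/(3 - 0) × (1.2 - 6)/(3 - 6) = 0.448000
L_3(1.2) = (1.2 - (-3))/(6 - (-3)) × (1.2 - 0)/(6 - 0) × (1.2 - 3)/(6 - 3) = -0.056000

P(1.2) = (-11)×L_0(1.2) + 8×L_1(1.2) + 20×L_2(1.2) + 8×L_3(1.2)
P(1.2) = 14.592000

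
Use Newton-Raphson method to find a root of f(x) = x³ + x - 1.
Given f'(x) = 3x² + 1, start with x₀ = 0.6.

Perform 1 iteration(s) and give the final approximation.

f(x) = x³ + x - 1
f'(x) = 3x² + 1
x₀ = 0.6

Newton-Raphson formula: x_{n+1} = x_n - f(x_n)/f'(x_n)

Iteration 1:
  f(0.600000) = -0.184000
  f'(0.600000) = 2.080000
  x_1 = 0.600000 - (-0.184000)/2.080000 = 0.688462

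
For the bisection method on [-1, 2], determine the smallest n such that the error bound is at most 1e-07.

We need (b-a)/2^n ≤ 1e-07
(2 - (-1))/2^n ≤ 1e-07
3/2^n ≤ 1e-07
2^n ≥ 30000000
n ≥ log₂(30000000) = 24.84
n ≥ 25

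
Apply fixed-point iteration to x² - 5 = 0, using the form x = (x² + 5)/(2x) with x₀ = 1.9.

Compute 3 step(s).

Equation: x² - 5 = 0
Fixed-point form: x = (x² + 5)/(2x)
x₀ = 1.9

x_1 = g(1.900000) = 2.265789
x_2 = g(2.265789) = 2.236263
x_3 = g(2.236263) = 2.236068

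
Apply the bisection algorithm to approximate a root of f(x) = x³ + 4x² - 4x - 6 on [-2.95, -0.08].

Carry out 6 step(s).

f(x) = x³ + 4x² - 4x - 6
Initial interval: [-2.95, -0.08]

Iteration 1:
  c_1 = (-2.950000 + (-0.080000))/2 = -1.515000
  f(c_1) = f(-1.515000) = 5.763634
  f(a) × f(c) ≥ 0, new interval: [-1.515000, -0.080000]
Iteration 2:
  c_2 = (-1.515000 + (-0.080000))/2 = -0.797500
  f(c_2) = f(-0.797500) = -0.773190
  f(a) × f(c) < 0, new interval: [-1.515000, -0.797500]
Iteration 3:
  c_3 = (-1.515000 + (-0.797500))/2 = -1.156250
  f(c_3) = f(-1.156250) = 2.426849
  f(a) × f(c) ≥ 0, new interval: [-1.156250, -0.797500]
Iteration 4:
  c_4 = (-1.156250 + (-0.797500))/2 = -0.976875
  f(c_4) = f(-0.976875) = 0.792422
  f(a) × f(c) ≥ 0, new interval: [-0.976875, -0.797500]
Iteration 5:
  c_5 = (-0.976875 + (-0.797500))/2 = -0.887188
  f(c_5) = f(-0.887188) = -0.001150
  f(a) × f(c) < 0, new interval: [-0.976875, -0.887188]
Iteration 6:
  c_6 = (-0.976875 + (-0.887188))/2 = -0.932031
  f(c_6) = f(-0.932031) = 0.393215
  f(a) × f(c) ≥ 0, new interval: [-0.932031, -0.887188]

After 6 iteration(s), the approximation is c_6 = -0.932031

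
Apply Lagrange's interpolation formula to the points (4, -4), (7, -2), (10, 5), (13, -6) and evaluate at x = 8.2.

Lagrange interpolation formula:
P(x) = Σ yᵢ × Lᵢ(x)
where Lᵢ(x) = Π_{j≠i} (x - xⱼ)/(xᵢ - xⱼ)

L_0(8.2) = (8.2 - 7)/(4 - 7) × (8.2 - 10)/(4 - 10) × (8.2 - 13)/(4 - 13) = -0.064000
L_1(8.2) = (8.2 - 4)/(7 - 4) × (8.2 - 10)/(7 - 10) × (8.2 - 13)/(7 - 13) = 0.672000
L_2(8.2) = (8.2 - 4)/(10 - 4) × (8.2 - 7)/(10 - 7) × (8.2 - 13)/(10 - 13) = 0.448000
L_3(8.2) = (8.2 - 4)/(13 - 4) × (8.2 - 7)/(13 - 7) × (8.2 - 10)/(13 - 10) = -0.056000

P(8.2) = (-4)×L_0(8.2) + (-2)×L_1(8.2) + 5×L_2(8.2) + (-6)×L_3(8.2)
P(8.2) = 1.488000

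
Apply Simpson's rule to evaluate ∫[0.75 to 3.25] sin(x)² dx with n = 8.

f(x) = sin(x)²
a = 0.75, b = 3.25, n = 8
h = (b - a)/n = 0.312500

Simpson's rule: (h/3)[f(x₀) + 4f(x₁) + 2f(x₂) + ... + f(xₙ)]

x_0 = 0.7500, f(x_0) = 0.464631, coefficient = 1
x_1 = 1.0625, f(x_1) = 0.763133, coefficient = 4
x_2 = 1.3750, f(x_2) = 0.962151, coefficient = 2
x_3 = 1.6875, f(x_3) = 0.986442, coefficient = 4
x_4 = 2.0000, f(x_4) = 0.826822, coefficient = 2
x_5 = 2.3125, f(x_5) = 0.543639, coefficient = 4
x_6 = 2.6250, f(x_6) = 0.243957, coefficient = 2
x_7 = 2.9375, f(x_7) = 0.041079, coefficient = 4
x_8 = 3.2500, f(x_8) = 0.011706, coefficient = 1

I ≈ (0.312500/3) × 13.879369 = 1.445768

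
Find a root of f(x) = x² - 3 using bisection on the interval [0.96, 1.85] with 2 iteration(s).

f(x) = x² - 3
Initial interval: [0.96, 1.85]

Iteration 1:
  c_1 = (0.960000 + 1.850000)/2 = 1.405000
  f(c_1) = f(1.405000) = -1.025975
  f(a) × f(c) ≥ 0, new interval: [1.405000, 1.850000]
Iteration 2:
  c_2 = (1.405000 + 1.850000)/2 = 1.627500
  f(c_2) = f(1.627500) = -0.351244
  f(a) × f(c) ≥ 0, new interval: [1.627500, 1.850000]

After 2 iteration(s), the approximation is c_2 = 1.627500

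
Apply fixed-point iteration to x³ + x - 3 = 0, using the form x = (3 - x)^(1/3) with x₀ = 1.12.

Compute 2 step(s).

Equation: x³ + x - 3 = 0
Fixed-point form: x = (3 - x)^(1/3)
x₀ = 1.12

x_1 = g(1.120000) = 1.234201
x_2 = g(1.234201) = 1.208687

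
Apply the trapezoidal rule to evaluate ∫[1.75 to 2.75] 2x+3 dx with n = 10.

f(x) = 2x+3
a = 1.75, b = 2.75, n = 10
h = (b - a)/n = 0.100000

Trapezoidal rule: (h/2)[f(x₀) + 2f(x₁) + 2f(x₂) + ... + f(xₙ)]

x_0 = 1.7500, f(x_0) = 6.500000, coefficient = 1
x_1 = 1.8500, f(x_1) = 6.700000, coefficient = 2
x_2 = 1.9500, f(x_2) = 6.900000, coefficient = 2
x_3 = 2.0500, f(x_3) = 7.100000, coefficient = 2
x_4 = 2.1500, f(x_4) = 7.300000, coefficient = 2
x_5 = 2.2500, f(x_5) = 7.500000, coefficient = 2
x_6 = 2.3500, f(x_6) = 7.700000, coefficient = 2
x_7 = 2.4500, f(x_7) = 7.900000, coefficient = 2
x_8 = 2.5500, f(x_8) = 8.100000, coefficient = 2
x_9 = 2.6500, f(x_9) = 8.300000, coefficient = 2
x_10 = 2.7500, f(x_10) = 8.500000, coefficient = 1

I ≈ (0.100000/2) × 150.000000 = 7.500000
Exact value: 7.500000
Error: 0.000000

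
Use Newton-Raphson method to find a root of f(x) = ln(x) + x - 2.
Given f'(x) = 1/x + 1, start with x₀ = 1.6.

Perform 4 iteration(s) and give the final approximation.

f(x) = ln(x) + x - 2
f'(x) = 1/x + 1
x₀ = 1.6

Newton-Raphson formula: x_{n+1} = x_n - f(x_n)/f'(x_n)

Iteration 1:
  f(1.600000) = 0.070004
  f'(1.600000) = 1.625000
  x_1 = 1.600000 - 0.070004/1.625000 = 1.556921
Iteration 2:
  f(1.556921) = -0.000369
  f'(1.556921) = 1.642293
  x_2 = 1.556921 - (-0.000369)/1.642293 = 1.557146
Iteration 3:
  f(1.557146) = 0.000000
  f'(1.557146) = 1.642201
  x_3 = 1.557146 - 0.000000/1.642201 = 1.557146
Iteration 4:
  f(1.557146) = 0.000000
  f'(1.557146) = 1.642201
  x_4 = 1.557146 - 0.000000/1.642201 = 1.557146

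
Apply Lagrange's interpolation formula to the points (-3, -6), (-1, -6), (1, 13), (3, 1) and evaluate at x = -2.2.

Lagrange interpolation formula:
P(x) = Σ yᵢ × Lᵢ(x)
where Lᵢ(x) = Π_{j≠i} (x - xⱼ)/(xᵢ - xⱼ)

L_0(-2.2) = (-2.2 - (-1))/(-3 - (-1)) × (-2.2 - 1)/(-3 - 1) × (-2.2 - 3)/(-3 - 3) = 0.416000
L_1(-2.2) = (-2.2 - (-3))/(-1 - (-3)) × (-2.2 - 1)/(-1 - 1) × (-2.2 - 3)/(-1 - 3) = 0.832000
L_2(-2.2) = (-2.2 - (-3))/(1 - (-3)) × (-2.2 - (-1))/(1 - (-1)) × (-2.2 - 3)/(1 - 3) = -0.312000
L_3(-2.2) = (-2.2 - (-3))/(3 - (-3)) × (-2.2 - (-1))/(3 - (-1)) × (-2.2 - 1)/(3 - 1) = 0.064000

P(-2.2) = (-6)×L_0(-2.2) + (-6)×L_1(-2.2) + 13×L_2(-2.2) + 1×L_3(-2.2)
P(-2.2) = -11.480000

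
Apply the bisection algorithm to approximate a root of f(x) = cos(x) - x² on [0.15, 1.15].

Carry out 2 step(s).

f(x) = cos(x) - x²
Initial interval: [0.15, 1.15]

Iteration 1:
  c_1 = (0.150000 + 1.150000)/2 = 0.650000
  f(c_1) = f(0.650000) = 0.373584
  f(a) × f(c) ≥ 0, new interval: [0.650000, 1.150000]
Iteration 2:
  c_2 = (0.650000 + 1.150000)/2 = 0.900000
  f(c_2) = f(0.900000) = -0.188390
  f(a) × f(c) < 0, new interval: [0.650000, 0.900000]

After 2 iteration(s), the approximation is c_2 = 0.900000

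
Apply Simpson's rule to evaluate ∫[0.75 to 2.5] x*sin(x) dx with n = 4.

f(x) = x*sin(x)
a = 0.75, b = 2.5, n = 4
h = (b - a)/n = 0.437500

Simpson's rule: (h/3)[f(x₀) + 4f(x₁) + 2f(x₂) + ... + f(xₙ)]

x_0 = 0.7500, f(x_0) = 0.511229, coefficient = 1
x_1 = 1.1875, f(x_1) = 1.101331, coefficient = 4
x_2 = 1.6250, f(x_2) = 1.622613, coefficient = 2
x_3 = 2.0625, f(x_3) = 1.818155, coefficient = 4
x_4 = 2.5000, f(x_4) = 1.496180, coefficient = 1

I ≈ (0.437500/3) × 16.930582 = 2.469043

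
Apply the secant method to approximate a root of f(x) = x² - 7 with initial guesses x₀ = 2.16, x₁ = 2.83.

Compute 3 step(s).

f(x) = x² - 7
x₀ = 2.16, x₁ = 2.83

Secant formula: x_{n+1} = x_n - f(x_n)(x_n - x_{n-1})/(f(x_n) - f(x_{n-1}))

Iteration 1:
  f(2.160000) = -2.334400
  f(2.830000) = 1.008900
  x_2 = 2.830000 - 1.008900×(2.830000 - 2.160000)/(1.008900 - (-2.334400))
       = 2.627816
Iteration 2:
  f(2.830000) = 1.008900
  f(2.627816) = -0.094585
  x_3 = 2.627816 - (-0.094585)×(2.627816 - 2.830000)/(-0.094585 - 1.008900)
       = 2.645146
Iteration 3:
  f(2.627816) = -0.094585
  f(2.645146) = -0.003204
  x_4 = 2.645146 - (-0.003204)×(2.645146 - 2.627816)/(-0.003204 - (-0.094585))
       = 2.645753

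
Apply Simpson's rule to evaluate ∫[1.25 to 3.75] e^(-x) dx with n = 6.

f(x) = e^(-x)
a = 1.25, b = 3.75, n = 6
h = (b - a)/n = 0.416667

Simpson's rule: (h/3)[f(x₀) + 4f(x₁) + 2f(x₂) + ... + f(xₙ)]

x_0 = 1.2500, f(x_0) = 0.286505, coefficient = 1
x_1 = 1.6667, f(x_1) = 0.188876, coefficient = 4
x_2 = 2.0833, f(x_2) = 0.124514, coefficient = 2
x_3 = 2.5000, f(x_3) = 0.082085, coefficient = 4
x_4 = 2.9167, f(x_4) = 0.054114, coefficient = 2
x_5 = 3.3333, f(x_5) = 0.035674, coefficient = 4
x_6 = 3.7500, f(x_6) = 0.023518, coefficient = 1

I ≈ (0.416667/3) × 1.893817 = 0.263030
Exact value: 0.262987
Error: 0.000043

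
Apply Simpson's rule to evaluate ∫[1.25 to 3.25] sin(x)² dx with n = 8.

f(x) = sin(x)²
a = 1.25, b = 3.25, n = 8
h = (b - a)/n = 0.250000

Simpson's rule: (h/3)[f(x₀) + 4f(x₁) + 2f(x₂) + ... + f(xₙ)]

x_0 = 1.2500, f(x_0) = 0.900572, coefficient = 1
x_1 = 1.5000, f(x_1) = 0.994996, coefficient = 4
x_2 = 1.7500, f(x_2) = 0.968228, coefficient = 2
x_3 = 2.0000, f(x_3) = 0.826822, coefficient = 4
x_4 = 2.2500, f(x_4) = 0.605398, coefficient = 2
x_5 = 2.5000, f(x_5) = 0.358169, coefficient = 4
x_6 = 2.7500, f(x_6) = 0.145665, coefficient = 2
x_7 = 3.0000, f(x_7) = 0.019915, coefficient = 4
x_8 = 3.2500, f(x_8) = 0.011706, coefficient = 1

I ≈ (0.250000/3) × 13.150468 = 1.095872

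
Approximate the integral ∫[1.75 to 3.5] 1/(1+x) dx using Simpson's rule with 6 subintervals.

f(x) = 1/(1+x)
a = 1.75, b = 3.5, n = 6
h = (b - a)/n = 0.291667

Simpson's rule: (h/3)[f(x₀) + 4f(x₁) + 2f(x₂) + ... + f(xₙ)]

x_0 = 1.7500, f(x_0) = 0.363636, coefficient = 1
x_1 = 2.0417, f(x_1) = 0.328767, coefficient = 4
x_2 = 2.3333, f(x_2) = 0.300000, coefficient = 2
x_3 = 2.6250, f(x_3) = 0.275862, coefficient = 4
x_4 = 2.9167, f(x_4) = 0.255319, coefficient = 2
x_5 = 3.2083, f(x_5) = 0.237624, coefficient = 4
x_6 = 3.5000, f(x_6) = 0.222222, coefficient = 1

I ≈ (0.291667/3) × 5.065509 = 0.492480
Exact value: 0.492476
Error: 0.000004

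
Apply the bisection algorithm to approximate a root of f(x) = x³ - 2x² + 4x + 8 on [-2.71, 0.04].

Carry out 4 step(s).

f(x) = x³ - 2x² + 4x + 8
Initial interval: [-2.71, 0.04]

Iteration 1:
  c_1 = (-2.710000 + 0.040000)/2 = -1.335000
  f(c_1) = f(-1.335000) = -3.283720
  f(a) × f(c) ≥ 0, new interval: [-1.335000, 0.040000]
Iteration 2:
  c_2 = (-1.335000 + 0.040000)/2 = -0.647500
  f(c_2) = f(-0.647500) = 4.300019
  f(a) × f(c) < 0, new interval: [-1.335000, -0.647500]
Iteration 3:
  c_3 = (-1.335000 + (-0.647500))/2 = -0.991250
  f(c_3) = f(-0.991250) = 1.095868
  f(a) × f(c) < 0, new interval: [-1.335000, -0.991250]
Iteration 4:
  c_4 = (-1.335000 + (-0.991250))/2 = -1.163125
  f(c_4) = f(-1.163125) = -0.931765
  f(a) × f(c) ≥ 0, new interval: [-1.163125, -0.991250]

After 4 iteration(s), the approximation is c_4 = -1.163125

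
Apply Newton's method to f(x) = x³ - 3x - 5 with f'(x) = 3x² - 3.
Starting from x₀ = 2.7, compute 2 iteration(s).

f(x) = x³ - 3x - 5
f'(x) = 3x² - 3
x₀ = 2.7

Newton-Raphson formula: x_{n+1} = x_n - f(x_n)/f'(x_n)

Iteration 1:
  f(2.700000) = 6.583000
  f'(2.700000) = 18.870000
  x_1 = 2.700000 - 6.583000/18.870000 = 2.351139
Iteration 2:
  f(2.351139) = 0.943343
  f'(2.351139) = 13.583569
  x_2 = 2.351139 - 0.943343/13.583569 = 2.281692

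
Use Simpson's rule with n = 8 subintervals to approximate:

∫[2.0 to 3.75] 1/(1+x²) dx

f(x) = 1/(1+x²)
a = 2.0, b = 3.75, n = 8
h = (b - a)/n = 0.218750

Simpson's rule: (h/3)[f(x₀) + 4f(x₁) + 2f(x₂) + ... + f(xₙ)]

x_0 = 2.0000, f(x_0) = 0.200000, coefficient = 1
x_1 = 2.2188, f(x_1) = 0.168838, coefficient = 4
x_2 = 2.4375, f(x_2) = 0.144063, coefficient = 2
x_3 = 2.6562, f(x_3) = 0.124136, coefficient = 4
x_4 = 2.8750, f(x_4) = 0.107926, coefficient = 2
x_5 = 3.0938, f(x_5) = 0.094596, coefficient = 4
x_6 = 3.3125, f(x_6) = 0.083524, coefficient = 2
x_7 = 3.5312, f(x_7) = 0.074241, coefficient = 4
x_8 = 3.7500, f(x_8) = 0.066390, coefficient = 1

I ≈ (0.218750/3) × 2.784656 = 0.203048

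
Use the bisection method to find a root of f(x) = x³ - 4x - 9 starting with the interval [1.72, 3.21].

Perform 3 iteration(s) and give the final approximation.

f(x) = x³ - 4x - 9
Initial interval: [1.72, 3.21]

Iteration 1:
  c_1 = (1.720000 + 3.210000)/2 = 2.465000
  f(c_1) = f(2.465000) = -3.882105
  f(a) × f(c) ≥ 0, new interval: [2.465000, 3.210000]
Iteration 2:
  c_2 = (2.465000 + 3.210000)/2 = 2.837500
  f(c_2) = f(2.837500) = 2.495865
  f(a) × f(c) < 0, new interval: [2.465000, 2.837500]
Iteration 3:
  c_3 = (2.465000 + 2.837500)/2 = 2.651250
  f(c_3) = f(2.651250) = -0.969028
  f(a) × f(c) ≥ 0, new interval: [2.651250, 2.837500]

After 3 iteration(s), the approximation is c_3 = 2.651250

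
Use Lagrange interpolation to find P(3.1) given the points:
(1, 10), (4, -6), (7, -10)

Lagrange interpolation formula:
P(x) = Σ yᵢ × Lᵢ(x)
where Lᵢ(x) = Π_{j≠i} (x - xⱼ)/(xᵢ - xⱼ)

L_0(3.1) = (3.1 - 4)/(1 - 4) × (3.1 - 7)/(1 - 7) = 0.195000
L_1(3.1) = (3.1 - 1)/(4 - 1) × (3.1 - 7)/(4 - 7) = 0.910000
L_2(3.1) = (3.1 - 1)/(7 - 1) × (3.1 - 4)/(7 - 4) = -0.105000

P(3.1) = 10×L_0(3.1) + (-6)×L_1(3.1) + (-10)×L_2(3.1)
P(3.1) = -2.460000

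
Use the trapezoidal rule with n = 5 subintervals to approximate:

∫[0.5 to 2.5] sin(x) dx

f(x) = sin(x)
a = 0.5, b = 2.5, n = 5
h = (b - a)/n = 0.400000

Trapezoidal rule: (h/2)[f(x₀) + 2f(x₁) + 2f(x₂) + ... + f(xₙ)]

x_0 = 0.5000, f(x_0) = 0.479426, coefficient = 1
x_1 = 0.9000, f(x_1) = 0.783327, coefficient = 2
x_2 = 1.3000, f(x_2) = 0.963558, coefficient = 2
x_3 = 1.7000, f(x_3) = 0.991665, coefficient = 2
x_4 = 2.1000, f(x_4) = 0.863209, coefficient = 2
x_5 = 2.5000, f(x_5) = 0.598472, coefficient = 1

I ≈ (0.400000/2) × 8.281416 = 1.656283
Exact value: 1.678726
Error: 0.022443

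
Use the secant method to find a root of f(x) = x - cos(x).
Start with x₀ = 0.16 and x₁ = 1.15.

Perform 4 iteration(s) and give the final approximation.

f(x) = x - cos(x)
x₀ = 0.16, x₁ = 1.15

Secant formula: x_{n+1} = x_n - f(x_n)(x_n - x_{n-1})/(f(x_n) - f(x_{n-1}))

Iteration 1:
  f(0.160000) = -0.827227
  f(1.150000) = 0.741513
  x_2 = 1.150000 - 0.741513×(1.150000 - 0.160000)/(0.741513 - (-0.827227))
       = 0.682046
Iteration 2:
  f(1.150000) = 0.741513
  f(0.682046) = -0.094238
  x_3 = 0.682046 - (-0.094238)×(0.682046 - 1.150000)/(-0.094238 - 0.741513)
       = 0.734812
Iteration 3:
  f(0.682046) = -0.094238
  f(0.734812) = -0.007145
  x_4 = 0.734812 - (-0.007145)×(0.734812 - 0.682046)/(-0.007145 - (-0.094238))
       = 0.739141
Iteration 4:
  f(0.734812) = -0.007145
  f(0.739141) = 0.000093
  x_5 = 0.739141 - 0.000093×(0.739141 - 0.734812)/(0.000093 - (-0.007145))
       = 0.739085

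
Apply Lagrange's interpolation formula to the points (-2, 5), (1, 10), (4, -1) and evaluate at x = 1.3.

Lagrange interpolation formula:
P(x) = Σ yᵢ × Lᵢ(x)
where Lᵢ(x) = Π_{j≠i} (x - xⱼ)/(xᵢ - xⱼ)

L_0(1.3) = (1.3 - 1)/(-2 - 1) × (1.3 - 4)/(-2 - 4) = -0.045000
L_1(1.3) = (1.3 - (-2))/(1 - (-2)) × (1.3 - 4)/(1 - 4) = 0.990000
L_2(1.3) = (1.3 - (-2))/(4 - (-2)) × (1.3 - 1)/(4 - 1) = 0.055000

P(1.3) = 5×L_0(1.3) + 10×L_1(1.3) + (-1)×L_2(1.3)
P(1.3) = 9.620000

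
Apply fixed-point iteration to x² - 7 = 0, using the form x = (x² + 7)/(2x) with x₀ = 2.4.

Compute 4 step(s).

Equation: x² - 7 = 0
Fixed-point form: x = (x² + 7)/(2x)
x₀ = 2.4

x_1 = g(2.400000) = 2.658333
x_2 = g(2.658333) = 2.645781
x_3 = g(2.645781) = 2.645751
x_4 = g(2.645751) = 2.645751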